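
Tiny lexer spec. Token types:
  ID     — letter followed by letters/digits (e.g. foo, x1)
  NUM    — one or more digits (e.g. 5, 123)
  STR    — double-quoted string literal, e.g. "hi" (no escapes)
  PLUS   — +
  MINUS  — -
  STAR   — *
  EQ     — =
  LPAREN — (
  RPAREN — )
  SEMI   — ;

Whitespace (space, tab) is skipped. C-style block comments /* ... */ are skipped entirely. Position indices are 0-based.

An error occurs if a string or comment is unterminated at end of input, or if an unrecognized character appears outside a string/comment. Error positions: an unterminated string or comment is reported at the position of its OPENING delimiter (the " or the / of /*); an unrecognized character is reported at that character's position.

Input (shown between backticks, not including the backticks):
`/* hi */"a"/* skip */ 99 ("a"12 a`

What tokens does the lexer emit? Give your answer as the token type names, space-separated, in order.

pos=0: enter COMMENT mode (saw '/*')
exit COMMENT mode (now at pos=8)
pos=8: enter STRING mode
pos=8: emit STR "a" (now at pos=11)
pos=11: enter COMMENT mode (saw '/*')
exit COMMENT mode (now at pos=21)
pos=22: emit NUM '99' (now at pos=24)
pos=25: emit LPAREN '('
pos=26: enter STRING mode
pos=26: emit STR "a" (now at pos=29)
pos=29: emit NUM '12' (now at pos=31)
pos=32: emit ID 'a' (now at pos=33)
DONE. 6 tokens: [STR, NUM, LPAREN, STR, NUM, ID]

Answer: STR NUM LPAREN STR NUM ID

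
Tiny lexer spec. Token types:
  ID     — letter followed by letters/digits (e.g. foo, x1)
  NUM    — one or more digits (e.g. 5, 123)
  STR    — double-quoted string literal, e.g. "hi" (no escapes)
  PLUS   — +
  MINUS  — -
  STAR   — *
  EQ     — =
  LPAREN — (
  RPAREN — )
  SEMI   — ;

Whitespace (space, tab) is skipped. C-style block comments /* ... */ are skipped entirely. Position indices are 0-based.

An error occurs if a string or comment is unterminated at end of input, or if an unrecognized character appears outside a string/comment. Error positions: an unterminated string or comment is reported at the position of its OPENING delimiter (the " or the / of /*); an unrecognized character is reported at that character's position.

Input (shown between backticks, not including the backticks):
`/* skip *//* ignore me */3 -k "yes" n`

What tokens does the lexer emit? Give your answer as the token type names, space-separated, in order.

pos=0: enter COMMENT mode (saw '/*')
exit COMMENT mode (now at pos=10)
pos=10: enter COMMENT mode (saw '/*')
exit COMMENT mode (now at pos=25)
pos=25: emit NUM '3' (now at pos=26)
pos=27: emit MINUS '-'
pos=28: emit ID 'k' (now at pos=29)
pos=30: enter STRING mode
pos=30: emit STR "yes" (now at pos=35)
pos=36: emit ID 'n' (now at pos=37)
DONE. 5 tokens: [NUM, MINUS, ID, STR, ID]

Answer: NUM MINUS ID STR ID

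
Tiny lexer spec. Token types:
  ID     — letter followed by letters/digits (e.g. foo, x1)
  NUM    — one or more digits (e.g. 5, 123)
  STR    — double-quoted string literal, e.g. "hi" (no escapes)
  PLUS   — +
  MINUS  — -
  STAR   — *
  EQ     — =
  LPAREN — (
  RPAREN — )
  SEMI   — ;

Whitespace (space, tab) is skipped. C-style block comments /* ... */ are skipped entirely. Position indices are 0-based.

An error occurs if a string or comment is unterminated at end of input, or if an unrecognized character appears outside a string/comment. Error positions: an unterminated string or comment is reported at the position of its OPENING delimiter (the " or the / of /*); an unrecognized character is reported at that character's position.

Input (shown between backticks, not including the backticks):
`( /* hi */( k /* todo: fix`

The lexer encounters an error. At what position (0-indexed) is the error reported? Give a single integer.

pos=0: emit LPAREN '('
pos=2: enter COMMENT mode (saw '/*')
exit COMMENT mode (now at pos=10)
pos=10: emit LPAREN '('
pos=12: emit ID 'k' (now at pos=13)
pos=14: enter COMMENT mode (saw '/*')
pos=14: ERROR — unterminated comment (reached EOF)

Answer: 14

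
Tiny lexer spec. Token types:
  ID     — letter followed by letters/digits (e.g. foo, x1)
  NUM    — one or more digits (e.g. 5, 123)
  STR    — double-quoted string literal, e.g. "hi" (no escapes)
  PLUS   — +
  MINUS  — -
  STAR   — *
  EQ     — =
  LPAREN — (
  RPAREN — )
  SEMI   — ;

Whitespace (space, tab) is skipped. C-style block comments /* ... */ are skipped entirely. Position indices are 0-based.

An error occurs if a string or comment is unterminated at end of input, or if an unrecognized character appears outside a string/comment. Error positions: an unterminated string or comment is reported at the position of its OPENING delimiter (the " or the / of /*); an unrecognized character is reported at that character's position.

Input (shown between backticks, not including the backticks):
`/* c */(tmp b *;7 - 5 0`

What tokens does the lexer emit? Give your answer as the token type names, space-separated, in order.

Answer: LPAREN ID ID STAR SEMI NUM MINUS NUM NUM

Derivation:
pos=0: enter COMMENT mode (saw '/*')
exit COMMENT mode (now at pos=7)
pos=7: emit LPAREN '('
pos=8: emit ID 'tmp' (now at pos=11)
pos=12: emit ID 'b' (now at pos=13)
pos=14: emit STAR '*'
pos=15: emit SEMI ';'
pos=16: emit NUM '7' (now at pos=17)
pos=18: emit MINUS '-'
pos=20: emit NUM '5' (now at pos=21)
pos=22: emit NUM '0' (now at pos=23)
DONE. 9 tokens: [LPAREN, ID, ID, STAR, SEMI, NUM, MINUS, NUM, NUM]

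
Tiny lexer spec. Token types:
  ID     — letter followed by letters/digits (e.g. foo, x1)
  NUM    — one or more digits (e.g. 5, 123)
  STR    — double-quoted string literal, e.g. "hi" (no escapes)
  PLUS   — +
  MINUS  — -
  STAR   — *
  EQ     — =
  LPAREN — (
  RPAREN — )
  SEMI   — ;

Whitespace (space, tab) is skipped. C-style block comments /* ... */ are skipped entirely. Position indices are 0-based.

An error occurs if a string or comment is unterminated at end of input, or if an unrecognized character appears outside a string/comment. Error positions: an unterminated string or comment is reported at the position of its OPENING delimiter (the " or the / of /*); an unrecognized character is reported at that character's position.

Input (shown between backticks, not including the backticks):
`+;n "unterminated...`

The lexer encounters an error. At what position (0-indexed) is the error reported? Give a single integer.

pos=0: emit PLUS '+'
pos=1: emit SEMI ';'
pos=2: emit ID 'n' (now at pos=3)
pos=4: enter STRING mode
pos=4: ERROR — unterminated string

Answer: 4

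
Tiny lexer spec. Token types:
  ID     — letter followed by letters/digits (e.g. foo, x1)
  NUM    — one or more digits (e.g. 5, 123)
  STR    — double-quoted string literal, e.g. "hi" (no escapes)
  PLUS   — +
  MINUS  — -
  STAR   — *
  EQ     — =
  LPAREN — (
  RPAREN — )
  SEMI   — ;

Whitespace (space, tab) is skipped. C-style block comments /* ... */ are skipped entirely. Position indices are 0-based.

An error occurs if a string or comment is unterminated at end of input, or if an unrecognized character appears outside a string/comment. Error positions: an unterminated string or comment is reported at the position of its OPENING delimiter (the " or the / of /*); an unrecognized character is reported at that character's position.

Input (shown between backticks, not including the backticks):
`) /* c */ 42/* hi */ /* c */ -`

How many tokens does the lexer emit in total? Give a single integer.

Answer: 3

Derivation:
pos=0: emit RPAREN ')'
pos=2: enter COMMENT mode (saw '/*')
exit COMMENT mode (now at pos=9)
pos=10: emit NUM '42' (now at pos=12)
pos=12: enter COMMENT mode (saw '/*')
exit COMMENT mode (now at pos=20)
pos=21: enter COMMENT mode (saw '/*')
exit COMMENT mode (now at pos=28)
pos=29: emit MINUS '-'
DONE. 3 tokens: [RPAREN, NUM, MINUS]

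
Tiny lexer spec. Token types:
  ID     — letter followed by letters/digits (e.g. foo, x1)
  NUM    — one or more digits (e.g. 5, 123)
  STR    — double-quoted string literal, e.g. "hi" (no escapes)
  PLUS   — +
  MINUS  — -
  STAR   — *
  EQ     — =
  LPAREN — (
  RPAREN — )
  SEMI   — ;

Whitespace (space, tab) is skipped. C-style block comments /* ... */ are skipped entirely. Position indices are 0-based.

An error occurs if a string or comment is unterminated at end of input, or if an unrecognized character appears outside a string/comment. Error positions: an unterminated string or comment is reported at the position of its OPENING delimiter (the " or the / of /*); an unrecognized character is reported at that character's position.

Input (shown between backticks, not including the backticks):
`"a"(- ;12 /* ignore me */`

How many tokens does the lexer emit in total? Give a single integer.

Answer: 5

Derivation:
pos=0: enter STRING mode
pos=0: emit STR "a" (now at pos=3)
pos=3: emit LPAREN '('
pos=4: emit MINUS '-'
pos=6: emit SEMI ';'
pos=7: emit NUM '12' (now at pos=9)
pos=10: enter COMMENT mode (saw '/*')
exit COMMENT mode (now at pos=25)
DONE. 5 tokens: [STR, LPAREN, MINUS, SEMI, NUM]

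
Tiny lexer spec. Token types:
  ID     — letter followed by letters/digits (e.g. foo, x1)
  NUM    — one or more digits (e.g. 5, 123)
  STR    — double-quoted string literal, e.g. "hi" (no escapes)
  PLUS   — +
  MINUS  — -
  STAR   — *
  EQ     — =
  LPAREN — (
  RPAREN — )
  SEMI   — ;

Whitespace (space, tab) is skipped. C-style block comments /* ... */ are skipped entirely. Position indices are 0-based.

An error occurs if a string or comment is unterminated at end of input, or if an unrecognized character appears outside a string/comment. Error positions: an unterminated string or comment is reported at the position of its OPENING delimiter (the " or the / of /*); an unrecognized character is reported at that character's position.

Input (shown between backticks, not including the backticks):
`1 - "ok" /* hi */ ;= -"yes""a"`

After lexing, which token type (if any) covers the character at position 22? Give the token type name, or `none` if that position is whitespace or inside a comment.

pos=0: emit NUM '1' (now at pos=1)
pos=2: emit MINUS '-'
pos=4: enter STRING mode
pos=4: emit STR "ok" (now at pos=8)
pos=9: enter COMMENT mode (saw '/*')
exit COMMENT mode (now at pos=17)
pos=18: emit SEMI ';'
pos=19: emit EQ '='
pos=21: emit MINUS '-'
pos=22: enter STRING mode
pos=22: emit STR "yes" (now at pos=27)
pos=27: enter STRING mode
pos=27: emit STR "a" (now at pos=30)
DONE. 8 tokens: [NUM, MINUS, STR, SEMI, EQ, MINUS, STR, STR]
Position 22: char is '"' -> STR

Answer: STR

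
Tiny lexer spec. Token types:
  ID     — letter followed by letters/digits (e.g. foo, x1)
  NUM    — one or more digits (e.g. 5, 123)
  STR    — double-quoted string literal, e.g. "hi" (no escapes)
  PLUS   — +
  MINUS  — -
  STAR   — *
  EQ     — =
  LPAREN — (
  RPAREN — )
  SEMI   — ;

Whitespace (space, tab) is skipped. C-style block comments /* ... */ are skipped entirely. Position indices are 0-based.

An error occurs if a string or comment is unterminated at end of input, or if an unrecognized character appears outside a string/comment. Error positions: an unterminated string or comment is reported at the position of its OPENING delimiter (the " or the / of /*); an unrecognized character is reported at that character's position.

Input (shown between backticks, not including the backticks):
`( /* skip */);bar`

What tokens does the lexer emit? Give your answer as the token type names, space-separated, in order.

pos=0: emit LPAREN '('
pos=2: enter COMMENT mode (saw '/*')
exit COMMENT mode (now at pos=12)
pos=12: emit RPAREN ')'
pos=13: emit SEMI ';'
pos=14: emit ID 'bar' (now at pos=17)
DONE. 4 tokens: [LPAREN, RPAREN, SEMI, ID]

Answer: LPAREN RPAREN SEMI ID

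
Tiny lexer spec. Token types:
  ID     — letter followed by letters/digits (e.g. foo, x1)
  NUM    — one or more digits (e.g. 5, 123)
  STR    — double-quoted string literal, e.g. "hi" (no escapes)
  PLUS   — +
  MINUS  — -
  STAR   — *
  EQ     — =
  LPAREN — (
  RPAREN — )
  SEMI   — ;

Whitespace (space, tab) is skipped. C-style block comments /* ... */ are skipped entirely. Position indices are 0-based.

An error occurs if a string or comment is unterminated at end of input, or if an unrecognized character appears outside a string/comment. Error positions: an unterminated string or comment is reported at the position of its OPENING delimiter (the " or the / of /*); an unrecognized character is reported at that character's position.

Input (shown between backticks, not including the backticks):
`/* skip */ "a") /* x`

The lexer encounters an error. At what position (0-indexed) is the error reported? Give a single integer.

pos=0: enter COMMENT mode (saw '/*')
exit COMMENT mode (now at pos=10)
pos=11: enter STRING mode
pos=11: emit STR "a" (now at pos=14)
pos=14: emit RPAREN ')'
pos=16: enter COMMENT mode (saw '/*')
pos=16: ERROR — unterminated comment (reached EOF)

Answer: 16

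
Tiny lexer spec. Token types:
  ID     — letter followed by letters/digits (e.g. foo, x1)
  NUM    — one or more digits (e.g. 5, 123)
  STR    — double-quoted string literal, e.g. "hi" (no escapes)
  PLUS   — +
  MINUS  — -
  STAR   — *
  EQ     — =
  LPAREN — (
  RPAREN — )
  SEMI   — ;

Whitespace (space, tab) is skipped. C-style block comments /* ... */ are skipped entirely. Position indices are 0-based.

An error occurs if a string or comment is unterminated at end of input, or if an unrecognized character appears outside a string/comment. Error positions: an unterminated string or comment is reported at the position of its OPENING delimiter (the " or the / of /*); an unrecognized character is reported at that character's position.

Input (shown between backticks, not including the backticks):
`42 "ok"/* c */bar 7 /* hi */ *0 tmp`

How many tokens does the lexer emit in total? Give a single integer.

Answer: 7

Derivation:
pos=0: emit NUM '42' (now at pos=2)
pos=3: enter STRING mode
pos=3: emit STR "ok" (now at pos=7)
pos=7: enter COMMENT mode (saw '/*')
exit COMMENT mode (now at pos=14)
pos=14: emit ID 'bar' (now at pos=17)
pos=18: emit NUM '7' (now at pos=19)
pos=20: enter COMMENT mode (saw '/*')
exit COMMENT mode (now at pos=28)
pos=29: emit STAR '*'
pos=30: emit NUM '0' (now at pos=31)
pos=32: emit ID 'tmp' (now at pos=35)
DONE. 7 tokens: [NUM, STR, ID, NUM, STAR, NUM, ID]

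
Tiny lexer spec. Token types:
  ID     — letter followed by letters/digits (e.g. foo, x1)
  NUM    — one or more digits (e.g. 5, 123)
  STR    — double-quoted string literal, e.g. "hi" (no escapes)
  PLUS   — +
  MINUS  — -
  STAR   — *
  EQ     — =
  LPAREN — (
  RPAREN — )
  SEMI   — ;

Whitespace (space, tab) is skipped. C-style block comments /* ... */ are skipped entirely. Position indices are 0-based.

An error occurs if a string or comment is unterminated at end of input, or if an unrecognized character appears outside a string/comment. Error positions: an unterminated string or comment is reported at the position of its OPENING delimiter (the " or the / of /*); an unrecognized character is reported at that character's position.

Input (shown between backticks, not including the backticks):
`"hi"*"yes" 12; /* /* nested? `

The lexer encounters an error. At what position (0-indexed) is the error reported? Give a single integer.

pos=0: enter STRING mode
pos=0: emit STR "hi" (now at pos=4)
pos=4: emit STAR '*'
pos=5: enter STRING mode
pos=5: emit STR "yes" (now at pos=10)
pos=11: emit NUM '12' (now at pos=13)
pos=13: emit SEMI ';'
pos=15: enter COMMENT mode (saw '/*')
pos=15: ERROR — unterminated comment (reached EOF)

Answer: 15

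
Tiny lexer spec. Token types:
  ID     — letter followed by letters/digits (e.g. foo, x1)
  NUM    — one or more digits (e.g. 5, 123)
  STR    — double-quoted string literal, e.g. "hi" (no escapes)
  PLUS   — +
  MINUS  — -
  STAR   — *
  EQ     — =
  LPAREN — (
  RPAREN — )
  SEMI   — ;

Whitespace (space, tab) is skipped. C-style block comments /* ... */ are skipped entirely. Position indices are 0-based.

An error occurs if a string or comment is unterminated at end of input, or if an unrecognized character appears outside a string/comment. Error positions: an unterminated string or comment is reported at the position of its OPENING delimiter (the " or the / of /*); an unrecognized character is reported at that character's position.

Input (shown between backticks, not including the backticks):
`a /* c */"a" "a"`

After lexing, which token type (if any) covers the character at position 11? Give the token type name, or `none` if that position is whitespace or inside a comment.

pos=0: emit ID 'a' (now at pos=1)
pos=2: enter COMMENT mode (saw '/*')
exit COMMENT mode (now at pos=9)
pos=9: enter STRING mode
pos=9: emit STR "a" (now at pos=12)
pos=13: enter STRING mode
pos=13: emit STR "a" (now at pos=16)
DONE. 3 tokens: [ID, STR, STR]
Position 11: char is '"' -> STR

Answer: STR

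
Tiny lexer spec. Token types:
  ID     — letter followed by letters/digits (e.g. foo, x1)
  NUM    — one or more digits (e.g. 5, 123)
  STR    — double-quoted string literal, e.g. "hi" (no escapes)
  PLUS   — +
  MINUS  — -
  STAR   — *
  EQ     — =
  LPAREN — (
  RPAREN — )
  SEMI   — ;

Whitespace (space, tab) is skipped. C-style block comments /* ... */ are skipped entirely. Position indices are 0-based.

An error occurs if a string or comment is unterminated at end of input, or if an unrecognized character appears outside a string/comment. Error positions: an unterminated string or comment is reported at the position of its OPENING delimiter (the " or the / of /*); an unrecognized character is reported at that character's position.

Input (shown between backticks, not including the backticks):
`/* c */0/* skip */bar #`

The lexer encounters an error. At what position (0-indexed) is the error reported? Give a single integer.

Answer: 22

Derivation:
pos=0: enter COMMENT mode (saw '/*')
exit COMMENT mode (now at pos=7)
pos=7: emit NUM '0' (now at pos=8)
pos=8: enter COMMENT mode (saw '/*')
exit COMMENT mode (now at pos=18)
pos=18: emit ID 'bar' (now at pos=21)
pos=22: ERROR — unrecognized char '#'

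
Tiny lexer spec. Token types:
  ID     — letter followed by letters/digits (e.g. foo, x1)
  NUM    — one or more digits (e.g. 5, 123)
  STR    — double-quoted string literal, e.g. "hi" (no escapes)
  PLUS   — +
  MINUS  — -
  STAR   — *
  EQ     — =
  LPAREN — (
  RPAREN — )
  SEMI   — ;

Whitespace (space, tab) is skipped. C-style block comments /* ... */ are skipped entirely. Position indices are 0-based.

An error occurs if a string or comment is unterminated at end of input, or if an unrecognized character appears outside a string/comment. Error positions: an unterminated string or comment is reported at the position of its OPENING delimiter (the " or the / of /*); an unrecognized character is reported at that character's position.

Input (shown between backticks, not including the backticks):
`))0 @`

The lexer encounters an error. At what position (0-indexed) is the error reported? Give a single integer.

Answer: 4

Derivation:
pos=0: emit RPAREN ')'
pos=1: emit RPAREN ')'
pos=2: emit NUM '0' (now at pos=3)
pos=4: ERROR — unrecognized char '@'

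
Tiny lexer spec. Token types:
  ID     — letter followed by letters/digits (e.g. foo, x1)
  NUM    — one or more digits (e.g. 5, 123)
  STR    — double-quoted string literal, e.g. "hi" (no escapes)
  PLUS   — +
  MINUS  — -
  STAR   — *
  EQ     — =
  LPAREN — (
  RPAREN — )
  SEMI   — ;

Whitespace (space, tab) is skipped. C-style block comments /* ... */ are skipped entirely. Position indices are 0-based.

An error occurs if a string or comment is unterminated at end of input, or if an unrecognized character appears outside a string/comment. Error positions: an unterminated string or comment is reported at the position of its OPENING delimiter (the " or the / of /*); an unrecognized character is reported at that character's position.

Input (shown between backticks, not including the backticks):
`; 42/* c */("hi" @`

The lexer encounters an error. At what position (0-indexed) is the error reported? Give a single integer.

Answer: 17

Derivation:
pos=0: emit SEMI ';'
pos=2: emit NUM '42' (now at pos=4)
pos=4: enter COMMENT mode (saw '/*')
exit COMMENT mode (now at pos=11)
pos=11: emit LPAREN '('
pos=12: enter STRING mode
pos=12: emit STR "hi" (now at pos=16)
pos=17: ERROR — unrecognized char '@'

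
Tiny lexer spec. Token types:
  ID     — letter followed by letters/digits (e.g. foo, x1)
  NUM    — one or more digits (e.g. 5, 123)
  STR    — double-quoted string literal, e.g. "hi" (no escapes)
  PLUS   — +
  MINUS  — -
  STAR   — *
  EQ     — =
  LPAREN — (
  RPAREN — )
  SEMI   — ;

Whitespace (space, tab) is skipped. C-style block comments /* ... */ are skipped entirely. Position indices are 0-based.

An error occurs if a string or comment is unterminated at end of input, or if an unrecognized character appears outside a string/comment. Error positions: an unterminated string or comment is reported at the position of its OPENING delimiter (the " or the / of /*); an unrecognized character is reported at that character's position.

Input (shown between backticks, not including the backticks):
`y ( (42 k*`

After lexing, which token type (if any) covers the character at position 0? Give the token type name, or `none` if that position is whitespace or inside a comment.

pos=0: emit ID 'y' (now at pos=1)
pos=2: emit LPAREN '('
pos=4: emit LPAREN '('
pos=5: emit NUM '42' (now at pos=7)
pos=8: emit ID 'k' (now at pos=9)
pos=9: emit STAR '*'
DONE. 6 tokens: [ID, LPAREN, LPAREN, NUM, ID, STAR]
Position 0: char is 'y' -> ID

Answer: ID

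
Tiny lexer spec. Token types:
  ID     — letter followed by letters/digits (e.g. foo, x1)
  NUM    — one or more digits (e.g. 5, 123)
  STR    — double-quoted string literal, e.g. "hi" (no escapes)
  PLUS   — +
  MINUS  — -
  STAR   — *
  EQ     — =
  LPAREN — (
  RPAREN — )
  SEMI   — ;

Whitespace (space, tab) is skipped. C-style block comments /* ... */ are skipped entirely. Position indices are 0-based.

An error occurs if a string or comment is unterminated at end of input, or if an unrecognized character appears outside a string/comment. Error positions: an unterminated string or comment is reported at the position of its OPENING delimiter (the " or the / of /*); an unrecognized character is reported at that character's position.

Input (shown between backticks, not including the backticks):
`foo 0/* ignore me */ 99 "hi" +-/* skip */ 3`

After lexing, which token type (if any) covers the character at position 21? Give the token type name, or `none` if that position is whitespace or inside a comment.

pos=0: emit ID 'foo' (now at pos=3)
pos=4: emit NUM '0' (now at pos=5)
pos=5: enter COMMENT mode (saw '/*')
exit COMMENT mode (now at pos=20)
pos=21: emit NUM '99' (now at pos=23)
pos=24: enter STRING mode
pos=24: emit STR "hi" (now at pos=28)
pos=29: emit PLUS '+'
pos=30: emit MINUS '-'
pos=31: enter COMMENT mode (saw '/*')
exit COMMENT mode (now at pos=41)
pos=42: emit NUM '3' (now at pos=43)
DONE. 7 tokens: [ID, NUM, NUM, STR, PLUS, MINUS, NUM]
Position 21: char is '9' -> NUM

Answer: NUM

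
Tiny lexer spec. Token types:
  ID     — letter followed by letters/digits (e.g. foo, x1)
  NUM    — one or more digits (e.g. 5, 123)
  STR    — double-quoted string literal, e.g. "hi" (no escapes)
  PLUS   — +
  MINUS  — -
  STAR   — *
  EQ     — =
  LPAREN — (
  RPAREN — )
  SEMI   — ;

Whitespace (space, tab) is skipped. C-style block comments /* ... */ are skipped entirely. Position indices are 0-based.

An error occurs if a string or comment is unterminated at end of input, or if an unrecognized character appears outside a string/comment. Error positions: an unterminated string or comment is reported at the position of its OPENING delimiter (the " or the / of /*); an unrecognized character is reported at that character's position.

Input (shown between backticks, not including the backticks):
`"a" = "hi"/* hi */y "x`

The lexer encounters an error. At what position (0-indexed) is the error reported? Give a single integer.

pos=0: enter STRING mode
pos=0: emit STR "a" (now at pos=3)
pos=4: emit EQ '='
pos=6: enter STRING mode
pos=6: emit STR "hi" (now at pos=10)
pos=10: enter COMMENT mode (saw '/*')
exit COMMENT mode (now at pos=18)
pos=18: emit ID 'y' (now at pos=19)
pos=20: enter STRING mode
pos=20: ERROR — unterminated string

Answer: 20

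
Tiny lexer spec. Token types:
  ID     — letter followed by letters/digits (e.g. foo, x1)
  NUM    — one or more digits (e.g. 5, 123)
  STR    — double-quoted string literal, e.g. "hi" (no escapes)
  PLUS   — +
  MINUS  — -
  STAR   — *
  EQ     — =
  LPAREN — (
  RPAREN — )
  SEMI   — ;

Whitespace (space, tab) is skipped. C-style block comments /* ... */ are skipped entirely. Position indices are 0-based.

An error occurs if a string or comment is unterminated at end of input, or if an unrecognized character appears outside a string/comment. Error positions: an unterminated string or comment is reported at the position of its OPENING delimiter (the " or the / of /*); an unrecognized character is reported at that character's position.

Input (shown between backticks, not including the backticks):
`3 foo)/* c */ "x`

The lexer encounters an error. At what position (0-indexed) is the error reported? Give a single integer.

pos=0: emit NUM '3' (now at pos=1)
pos=2: emit ID 'foo' (now at pos=5)
pos=5: emit RPAREN ')'
pos=6: enter COMMENT mode (saw '/*')
exit COMMENT mode (now at pos=13)
pos=14: enter STRING mode
pos=14: ERROR — unterminated string

Answer: 14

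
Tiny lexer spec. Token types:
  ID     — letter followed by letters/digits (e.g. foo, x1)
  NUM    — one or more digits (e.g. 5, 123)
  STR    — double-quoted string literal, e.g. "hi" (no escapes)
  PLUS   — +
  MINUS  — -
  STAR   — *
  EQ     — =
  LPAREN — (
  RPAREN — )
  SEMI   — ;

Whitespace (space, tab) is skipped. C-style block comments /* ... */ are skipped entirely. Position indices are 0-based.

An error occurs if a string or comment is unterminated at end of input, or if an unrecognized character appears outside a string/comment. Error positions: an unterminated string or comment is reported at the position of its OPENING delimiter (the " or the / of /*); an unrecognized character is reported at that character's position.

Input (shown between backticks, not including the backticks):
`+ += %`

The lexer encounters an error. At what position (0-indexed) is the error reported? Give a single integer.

pos=0: emit PLUS '+'
pos=2: emit PLUS '+'
pos=3: emit EQ '='
pos=5: ERROR — unrecognized char '%'

Answer: 5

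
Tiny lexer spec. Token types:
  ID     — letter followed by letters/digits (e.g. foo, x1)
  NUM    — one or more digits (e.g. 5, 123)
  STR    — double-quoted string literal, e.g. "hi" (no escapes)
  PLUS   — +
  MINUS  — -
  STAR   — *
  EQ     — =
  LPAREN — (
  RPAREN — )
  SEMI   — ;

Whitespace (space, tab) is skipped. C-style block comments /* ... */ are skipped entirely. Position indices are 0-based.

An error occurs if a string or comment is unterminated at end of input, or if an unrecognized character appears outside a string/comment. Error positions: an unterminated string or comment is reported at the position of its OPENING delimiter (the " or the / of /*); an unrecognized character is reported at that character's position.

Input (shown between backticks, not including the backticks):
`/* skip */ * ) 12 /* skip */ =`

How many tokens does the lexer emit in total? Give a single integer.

Answer: 4

Derivation:
pos=0: enter COMMENT mode (saw '/*')
exit COMMENT mode (now at pos=10)
pos=11: emit STAR '*'
pos=13: emit RPAREN ')'
pos=15: emit NUM '12' (now at pos=17)
pos=18: enter COMMENT mode (saw '/*')
exit COMMENT mode (now at pos=28)
pos=29: emit EQ '='
DONE. 4 tokens: [STAR, RPAREN, NUM, EQ]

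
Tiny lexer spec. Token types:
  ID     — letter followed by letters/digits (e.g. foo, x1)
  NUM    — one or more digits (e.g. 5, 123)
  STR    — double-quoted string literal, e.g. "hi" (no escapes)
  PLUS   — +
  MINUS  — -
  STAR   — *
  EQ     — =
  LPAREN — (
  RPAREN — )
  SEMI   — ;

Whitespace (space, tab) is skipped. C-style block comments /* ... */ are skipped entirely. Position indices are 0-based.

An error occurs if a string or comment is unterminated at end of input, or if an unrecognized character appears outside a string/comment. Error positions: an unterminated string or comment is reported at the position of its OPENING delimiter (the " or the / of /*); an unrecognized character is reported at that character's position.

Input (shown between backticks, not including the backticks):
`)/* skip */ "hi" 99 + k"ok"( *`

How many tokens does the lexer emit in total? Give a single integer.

Answer: 8

Derivation:
pos=0: emit RPAREN ')'
pos=1: enter COMMENT mode (saw '/*')
exit COMMENT mode (now at pos=11)
pos=12: enter STRING mode
pos=12: emit STR "hi" (now at pos=16)
pos=17: emit NUM '99' (now at pos=19)
pos=20: emit PLUS '+'
pos=22: emit ID 'k' (now at pos=23)
pos=23: enter STRING mode
pos=23: emit STR "ok" (now at pos=27)
pos=27: emit LPAREN '('
pos=29: emit STAR '*'
DONE. 8 tokens: [RPAREN, STR, NUM, PLUS, ID, STR, LPAREN, STAR]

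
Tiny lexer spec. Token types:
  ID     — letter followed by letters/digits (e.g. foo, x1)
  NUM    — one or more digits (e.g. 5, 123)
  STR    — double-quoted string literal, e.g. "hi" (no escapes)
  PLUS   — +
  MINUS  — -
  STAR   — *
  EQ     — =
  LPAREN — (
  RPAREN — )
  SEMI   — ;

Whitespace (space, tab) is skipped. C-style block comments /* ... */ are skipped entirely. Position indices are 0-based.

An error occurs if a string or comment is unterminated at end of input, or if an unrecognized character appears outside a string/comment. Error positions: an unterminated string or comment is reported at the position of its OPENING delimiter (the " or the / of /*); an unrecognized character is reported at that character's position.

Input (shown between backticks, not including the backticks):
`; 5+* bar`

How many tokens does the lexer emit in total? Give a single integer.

Answer: 5

Derivation:
pos=0: emit SEMI ';'
pos=2: emit NUM '5' (now at pos=3)
pos=3: emit PLUS '+'
pos=4: emit STAR '*'
pos=6: emit ID 'bar' (now at pos=9)
DONE. 5 tokens: [SEMI, NUM, PLUS, STAR, ID]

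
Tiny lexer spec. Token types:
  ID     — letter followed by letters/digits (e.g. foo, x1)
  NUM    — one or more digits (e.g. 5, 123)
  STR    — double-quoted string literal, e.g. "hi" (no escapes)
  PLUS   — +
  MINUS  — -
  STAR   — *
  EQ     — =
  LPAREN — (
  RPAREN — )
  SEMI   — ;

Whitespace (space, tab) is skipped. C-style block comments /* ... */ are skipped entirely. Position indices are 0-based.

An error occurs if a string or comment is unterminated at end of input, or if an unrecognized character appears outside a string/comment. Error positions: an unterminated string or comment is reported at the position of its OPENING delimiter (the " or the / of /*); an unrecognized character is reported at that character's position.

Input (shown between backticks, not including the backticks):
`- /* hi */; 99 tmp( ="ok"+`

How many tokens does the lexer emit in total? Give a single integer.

Answer: 8

Derivation:
pos=0: emit MINUS '-'
pos=2: enter COMMENT mode (saw '/*')
exit COMMENT mode (now at pos=10)
pos=10: emit SEMI ';'
pos=12: emit NUM '99' (now at pos=14)
pos=15: emit ID 'tmp' (now at pos=18)
pos=18: emit LPAREN '('
pos=20: emit EQ '='
pos=21: enter STRING mode
pos=21: emit STR "ok" (now at pos=25)
pos=25: emit PLUS '+'
DONE. 8 tokens: [MINUS, SEMI, NUM, ID, LPAREN, EQ, STR, PLUS]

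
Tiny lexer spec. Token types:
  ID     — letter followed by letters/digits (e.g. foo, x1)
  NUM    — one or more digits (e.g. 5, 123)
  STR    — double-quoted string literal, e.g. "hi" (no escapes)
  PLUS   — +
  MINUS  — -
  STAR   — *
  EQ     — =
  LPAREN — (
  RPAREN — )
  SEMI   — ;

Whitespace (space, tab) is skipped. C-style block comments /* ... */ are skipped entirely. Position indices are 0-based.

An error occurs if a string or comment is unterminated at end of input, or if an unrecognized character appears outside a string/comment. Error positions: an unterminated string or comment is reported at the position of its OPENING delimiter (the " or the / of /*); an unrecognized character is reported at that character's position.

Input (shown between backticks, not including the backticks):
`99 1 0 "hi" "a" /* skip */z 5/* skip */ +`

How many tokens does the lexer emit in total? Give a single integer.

Answer: 8

Derivation:
pos=0: emit NUM '99' (now at pos=2)
pos=3: emit NUM '1' (now at pos=4)
pos=5: emit NUM '0' (now at pos=6)
pos=7: enter STRING mode
pos=7: emit STR "hi" (now at pos=11)
pos=12: enter STRING mode
pos=12: emit STR "a" (now at pos=15)
pos=16: enter COMMENT mode (saw '/*')
exit COMMENT mode (now at pos=26)
pos=26: emit ID 'z' (now at pos=27)
pos=28: emit NUM '5' (now at pos=29)
pos=29: enter COMMENT mode (saw '/*')
exit COMMENT mode (now at pos=39)
pos=40: emit PLUS '+'
DONE. 8 tokens: [NUM, NUM, NUM, STR, STR, ID, NUM, PLUS]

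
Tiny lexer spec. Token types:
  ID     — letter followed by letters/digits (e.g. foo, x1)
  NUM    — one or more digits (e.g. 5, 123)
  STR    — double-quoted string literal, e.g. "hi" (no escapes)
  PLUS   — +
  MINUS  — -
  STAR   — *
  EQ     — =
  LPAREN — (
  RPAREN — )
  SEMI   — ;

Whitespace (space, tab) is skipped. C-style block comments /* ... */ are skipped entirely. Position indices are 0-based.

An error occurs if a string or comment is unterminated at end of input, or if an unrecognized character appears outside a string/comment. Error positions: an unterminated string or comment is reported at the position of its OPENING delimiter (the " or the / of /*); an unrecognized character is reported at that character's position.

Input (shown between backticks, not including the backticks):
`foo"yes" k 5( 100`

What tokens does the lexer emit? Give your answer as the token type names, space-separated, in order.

pos=0: emit ID 'foo' (now at pos=3)
pos=3: enter STRING mode
pos=3: emit STR "yes" (now at pos=8)
pos=9: emit ID 'k' (now at pos=10)
pos=11: emit NUM '5' (now at pos=12)
pos=12: emit LPAREN '('
pos=14: emit NUM '100' (now at pos=17)
DONE. 6 tokens: [ID, STR, ID, NUM, LPAREN, NUM]

Answer: ID STR ID NUM LPAREN NUM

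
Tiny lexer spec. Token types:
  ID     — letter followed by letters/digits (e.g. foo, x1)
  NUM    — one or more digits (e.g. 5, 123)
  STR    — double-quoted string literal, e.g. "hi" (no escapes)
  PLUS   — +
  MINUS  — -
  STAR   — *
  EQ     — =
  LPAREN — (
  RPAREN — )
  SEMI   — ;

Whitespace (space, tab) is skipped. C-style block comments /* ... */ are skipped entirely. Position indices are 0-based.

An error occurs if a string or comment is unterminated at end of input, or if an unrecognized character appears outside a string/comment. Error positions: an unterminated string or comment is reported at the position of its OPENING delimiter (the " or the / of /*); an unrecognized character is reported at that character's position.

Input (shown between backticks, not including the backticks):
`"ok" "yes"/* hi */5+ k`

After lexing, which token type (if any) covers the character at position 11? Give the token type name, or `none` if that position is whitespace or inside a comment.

pos=0: enter STRING mode
pos=0: emit STR "ok" (now at pos=4)
pos=5: enter STRING mode
pos=5: emit STR "yes" (now at pos=10)
pos=10: enter COMMENT mode (saw '/*')
exit COMMENT mode (now at pos=18)
pos=18: emit NUM '5' (now at pos=19)
pos=19: emit PLUS '+'
pos=21: emit ID 'k' (now at pos=22)
DONE. 5 tokens: [STR, STR, NUM, PLUS, ID]
Position 11: char is '*' -> none

Answer: none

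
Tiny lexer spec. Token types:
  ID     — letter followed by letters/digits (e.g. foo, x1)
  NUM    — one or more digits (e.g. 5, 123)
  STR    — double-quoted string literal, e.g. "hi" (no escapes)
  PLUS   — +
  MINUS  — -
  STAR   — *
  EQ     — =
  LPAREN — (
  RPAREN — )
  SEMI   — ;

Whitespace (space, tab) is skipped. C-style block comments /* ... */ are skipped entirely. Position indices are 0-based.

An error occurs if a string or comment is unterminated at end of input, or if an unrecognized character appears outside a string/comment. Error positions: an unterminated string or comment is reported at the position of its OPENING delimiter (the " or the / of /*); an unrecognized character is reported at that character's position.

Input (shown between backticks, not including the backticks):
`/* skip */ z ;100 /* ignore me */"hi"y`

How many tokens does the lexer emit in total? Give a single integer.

Answer: 5

Derivation:
pos=0: enter COMMENT mode (saw '/*')
exit COMMENT mode (now at pos=10)
pos=11: emit ID 'z' (now at pos=12)
pos=13: emit SEMI ';'
pos=14: emit NUM '100' (now at pos=17)
pos=18: enter COMMENT mode (saw '/*')
exit COMMENT mode (now at pos=33)
pos=33: enter STRING mode
pos=33: emit STR "hi" (now at pos=37)
pos=37: emit ID 'y' (now at pos=38)
DONE. 5 tokens: [ID, SEMI, NUM, STR, ID]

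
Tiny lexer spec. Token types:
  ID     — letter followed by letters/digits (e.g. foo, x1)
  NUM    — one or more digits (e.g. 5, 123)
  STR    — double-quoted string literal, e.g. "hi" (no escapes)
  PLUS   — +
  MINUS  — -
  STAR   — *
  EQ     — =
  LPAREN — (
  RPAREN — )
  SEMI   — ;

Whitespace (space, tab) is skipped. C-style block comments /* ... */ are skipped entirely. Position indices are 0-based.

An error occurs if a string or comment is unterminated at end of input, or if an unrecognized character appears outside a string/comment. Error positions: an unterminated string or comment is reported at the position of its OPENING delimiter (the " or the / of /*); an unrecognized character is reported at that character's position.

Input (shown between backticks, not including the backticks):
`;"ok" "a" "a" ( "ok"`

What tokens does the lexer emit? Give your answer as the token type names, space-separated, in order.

Answer: SEMI STR STR STR LPAREN STR

Derivation:
pos=0: emit SEMI ';'
pos=1: enter STRING mode
pos=1: emit STR "ok" (now at pos=5)
pos=6: enter STRING mode
pos=6: emit STR "a" (now at pos=9)
pos=10: enter STRING mode
pos=10: emit STR "a" (now at pos=13)
pos=14: emit LPAREN '('
pos=16: enter STRING mode
pos=16: emit STR "ok" (now at pos=20)
DONE. 6 tokens: [SEMI, STR, STR, STR, LPAREN, STR]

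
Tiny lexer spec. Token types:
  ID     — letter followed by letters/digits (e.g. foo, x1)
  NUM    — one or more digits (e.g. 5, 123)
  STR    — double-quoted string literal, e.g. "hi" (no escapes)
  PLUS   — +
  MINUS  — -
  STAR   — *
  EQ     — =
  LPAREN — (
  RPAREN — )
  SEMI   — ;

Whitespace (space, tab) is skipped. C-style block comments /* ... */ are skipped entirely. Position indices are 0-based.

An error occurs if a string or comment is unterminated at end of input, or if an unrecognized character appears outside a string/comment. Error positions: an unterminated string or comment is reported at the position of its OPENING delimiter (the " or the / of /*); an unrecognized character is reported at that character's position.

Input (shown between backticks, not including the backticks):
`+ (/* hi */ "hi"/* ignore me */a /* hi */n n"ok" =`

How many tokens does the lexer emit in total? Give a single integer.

Answer: 8

Derivation:
pos=0: emit PLUS '+'
pos=2: emit LPAREN '('
pos=3: enter COMMENT mode (saw '/*')
exit COMMENT mode (now at pos=11)
pos=12: enter STRING mode
pos=12: emit STR "hi" (now at pos=16)
pos=16: enter COMMENT mode (saw '/*')
exit COMMENT mode (now at pos=31)
pos=31: emit ID 'a' (now at pos=32)
pos=33: enter COMMENT mode (saw '/*')
exit COMMENT mode (now at pos=41)
pos=41: emit ID 'n' (now at pos=42)
pos=43: emit ID 'n' (now at pos=44)
pos=44: enter STRING mode
pos=44: emit STR "ok" (now at pos=48)
pos=49: emit EQ '='
DONE. 8 tokens: [PLUS, LPAREN, STR, ID, ID, ID, STR, EQ]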